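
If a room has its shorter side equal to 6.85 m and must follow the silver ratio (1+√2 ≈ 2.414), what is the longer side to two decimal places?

silver ratio ≈ 2.41421.
Longer side = 6.85 × 2.41421 ≈ 16.5373 → 16.54 m.

16.54 m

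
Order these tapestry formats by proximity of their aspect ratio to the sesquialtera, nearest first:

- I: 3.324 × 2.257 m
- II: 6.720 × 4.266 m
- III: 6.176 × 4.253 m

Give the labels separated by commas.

I, III, II

Ratios: I = 3.324 / 2.257 ≈ 1.473; II = 6.720 / 4.266 ≈ 1.575; III = 6.176 / 4.253 ≈ 1.452.
|Δ from 1.500|: I 0.027; II 0.075; III 0.048.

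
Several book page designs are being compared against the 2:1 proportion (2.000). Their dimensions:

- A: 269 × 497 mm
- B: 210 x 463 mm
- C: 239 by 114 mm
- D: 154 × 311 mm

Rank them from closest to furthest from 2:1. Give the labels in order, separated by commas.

A: 497/269 ≈ 1.848 → |1.848 − 2.000| = 0.152
B: 463/210 ≈ 2.205 → |2.205 − 2.000| = 0.205
C: 239/114 ≈ 2.096 → |2.096 − 2.000| = 0.096
D: 311/154 ≈ 2.019 → |2.019 − 2.000| = 0.019

D, C, A, B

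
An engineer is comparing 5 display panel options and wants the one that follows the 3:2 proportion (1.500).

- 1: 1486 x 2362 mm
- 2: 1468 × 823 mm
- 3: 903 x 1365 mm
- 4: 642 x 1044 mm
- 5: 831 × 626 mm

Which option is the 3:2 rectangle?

Target 3:2 ≈ 1.500.
1: 1.590 (Δ0.090)  2: 1.784 (Δ0.284)  3: 1.512 (Δ0.012)  4: 1.626 (Δ0.126)  5: 1.327 (Δ0.173)

3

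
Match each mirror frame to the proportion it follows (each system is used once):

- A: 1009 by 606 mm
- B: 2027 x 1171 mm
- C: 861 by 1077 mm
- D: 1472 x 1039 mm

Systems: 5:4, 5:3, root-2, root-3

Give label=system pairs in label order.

A = 1009/606 ≈ 1.665 → 5:3 (1.667)
B = 2027/1171 ≈ 1.731 → root-3 (1.732)
C = 1077/861 ≈ 1.251 → 5:4 (1.250)
D = 1472/1039 ≈ 1.417 → root-2 (1.414)

A=5:3, B=root-3, C=5:4, D=root-2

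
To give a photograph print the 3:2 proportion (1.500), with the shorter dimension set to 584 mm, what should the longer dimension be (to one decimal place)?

876.0 mm

3:2 = 1.50000.
Longer side = 584 × 1.50000 ≈ 876.000 → 876.0 mm.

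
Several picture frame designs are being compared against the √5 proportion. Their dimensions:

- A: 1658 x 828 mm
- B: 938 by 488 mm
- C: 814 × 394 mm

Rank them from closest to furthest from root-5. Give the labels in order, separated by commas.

C, A, B

Ratios: A = 1658 / 828 ≈ 2.002; B = 938 / 488 ≈ 1.922; C = 814 / 394 ≈ 2.066.
|Δ from 2.236|: A 0.234; B 0.314; C 0.170.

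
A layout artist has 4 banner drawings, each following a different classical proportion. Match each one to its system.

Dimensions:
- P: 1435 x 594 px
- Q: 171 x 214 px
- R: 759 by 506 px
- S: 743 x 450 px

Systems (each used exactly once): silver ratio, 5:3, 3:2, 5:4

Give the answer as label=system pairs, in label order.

P=silver ratio, Q=5:4, R=3:2, S=5:3

P = 1435/594 ≈ 2.416 → silver ratio (2.414)
Q = 214/171 ≈ 1.251 → 5:4 (1.250)
R = 759/506 ≈ 1.500 → 3:2 (1.500)
S = 743/450 ≈ 1.651 → 5:3 (1.667)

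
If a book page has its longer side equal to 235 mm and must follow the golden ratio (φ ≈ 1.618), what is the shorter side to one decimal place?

golden ratio ≈ 1.61803.
Shorter side = 235 ÷ 1.61803 ≈ 145.238 → 145.2 mm.

145.2 mm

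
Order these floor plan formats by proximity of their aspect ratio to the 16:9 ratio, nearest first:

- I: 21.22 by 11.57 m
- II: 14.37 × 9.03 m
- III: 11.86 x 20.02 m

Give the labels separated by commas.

I, III, II

I: 21.22/11.57 ≈ 1.834 → |1.834 − 1.778| = 0.056
II: 14.37/9.03 ≈ 1.591 → |1.591 − 1.778| = 0.187
III: 20.02/11.86 ≈ 1.688 → |1.688 − 1.778| = 0.090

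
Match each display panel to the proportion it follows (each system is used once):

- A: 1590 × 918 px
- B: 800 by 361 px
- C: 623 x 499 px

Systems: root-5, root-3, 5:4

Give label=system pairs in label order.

A=root-3, B=root-5, C=5:4

A = 1590/918 ≈ 1.732 → root-3 (1.732)
B = 800/361 ≈ 2.216 → root-5 (2.236)
C = 623/499 ≈ 1.248 → 5:4 (1.250)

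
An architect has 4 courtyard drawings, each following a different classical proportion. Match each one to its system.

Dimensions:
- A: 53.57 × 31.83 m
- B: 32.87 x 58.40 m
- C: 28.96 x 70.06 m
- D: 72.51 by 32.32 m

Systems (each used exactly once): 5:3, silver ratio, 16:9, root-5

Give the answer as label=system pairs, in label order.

Ratios: A ≈ 1.683; B ≈ 1.777; C ≈ 2.419; D ≈ 2.244.
Targets: 5:3 ≈ 1.667; silver ratio ≈ 2.414; 16:9 ≈ 1.778; root-5 ≈ 2.236.

A=5:3, B=16:9, C=silver ratio, D=root-5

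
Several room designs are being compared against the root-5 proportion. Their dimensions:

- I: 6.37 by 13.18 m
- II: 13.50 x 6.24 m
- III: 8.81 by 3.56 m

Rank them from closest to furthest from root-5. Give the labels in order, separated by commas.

II, I, III

I: 13.18/6.37 ≈ 2.069 → |2.069 − 2.236| = 0.167
II: 13.50/6.24 ≈ 2.163 → |2.163 − 2.236| = 0.073
III: 8.81/3.56 ≈ 2.475 → |2.475 − 2.236| = 0.239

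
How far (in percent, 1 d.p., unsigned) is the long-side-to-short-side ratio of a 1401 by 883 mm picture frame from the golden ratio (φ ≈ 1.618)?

1.9%

Ratio = 1401 / 883 ≈ 1.5866.
Ideal golden ratio ≈ 1.6180. |1.5866 − 1.6180| / 1.6180 ≈ 1.94% → 1.9%.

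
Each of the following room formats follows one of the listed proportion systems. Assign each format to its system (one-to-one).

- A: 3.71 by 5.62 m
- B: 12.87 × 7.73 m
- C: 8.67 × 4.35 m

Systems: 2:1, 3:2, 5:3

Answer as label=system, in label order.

A = 5.62/3.71 ≈ 1.515 → 3:2 (1.500)
B = 12.87/7.73 ≈ 1.665 → 5:3 (1.667)
C = 8.67/4.35 ≈ 1.993 → 2:1 (2.000)

A=3:2, B=5:3, C=2:1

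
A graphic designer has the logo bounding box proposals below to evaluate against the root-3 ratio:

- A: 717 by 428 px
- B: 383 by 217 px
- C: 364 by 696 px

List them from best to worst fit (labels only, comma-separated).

B, A, C

Ratios: A = 717 / 428 ≈ 1.675; B = 383 / 217 ≈ 1.765; C = 696 / 364 ≈ 1.912.
|Δ from 1.732|: A 0.057; B 0.033; C 0.180.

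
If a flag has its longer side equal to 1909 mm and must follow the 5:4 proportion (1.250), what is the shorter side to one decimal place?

1527.2 mm

5:4 = 1.25000.
Shorter side = 1909 ÷ 1.25000 ≈ 1527.200 → 1527.2 mm.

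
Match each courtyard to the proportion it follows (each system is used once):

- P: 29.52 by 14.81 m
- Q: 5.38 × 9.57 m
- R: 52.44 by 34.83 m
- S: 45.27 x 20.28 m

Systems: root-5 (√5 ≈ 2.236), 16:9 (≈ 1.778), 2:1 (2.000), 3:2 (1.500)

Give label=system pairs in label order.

P = 29.52/14.81 ≈ 1.993 → 2:1 (2.000)
Q = 9.57/5.38 ≈ 1.779 → 16:9 (1.778)
R = 52.44/34.83 ≈ 1.506 → 3:2 (1.500)
S = 45.27/20.28 ≈ 2.232 → root-5 (2.236)

P=2:1, Q=16:9, R=3:2, S=root-5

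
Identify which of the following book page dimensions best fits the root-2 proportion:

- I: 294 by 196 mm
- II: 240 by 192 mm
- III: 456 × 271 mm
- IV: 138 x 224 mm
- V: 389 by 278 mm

V

Ratios (long/short): I ≈ 1.500; II ≈ 1.250; III ≈ 1.683; IV ≈ 1.623; V ≈ 1.399.
root-2 ≈ 1.414; option V is nearest (Δ 0.015).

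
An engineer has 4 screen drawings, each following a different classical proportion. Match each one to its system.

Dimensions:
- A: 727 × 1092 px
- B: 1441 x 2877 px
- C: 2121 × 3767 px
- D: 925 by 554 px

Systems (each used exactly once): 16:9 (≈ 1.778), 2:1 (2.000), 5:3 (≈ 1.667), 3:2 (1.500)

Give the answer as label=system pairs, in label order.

A=3:2, B=2:1, C=16:9, D=5:3

A = 1092/727 ≈ 1.502 → 3:2 (1.500)
B = 2877/1441 ≈ 1.997 → 2:1 (2.000)
C = 3767/2121 ≈ 1.776 → 16:9 (1.778)
D = 925/554 ≈ 1.670 → 5:3 (1.667)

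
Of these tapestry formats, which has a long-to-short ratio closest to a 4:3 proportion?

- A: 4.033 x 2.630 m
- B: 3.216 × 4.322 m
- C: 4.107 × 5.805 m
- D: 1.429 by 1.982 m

Target 4:3 ≈ 1.333.
A: 1.533 (Δ0.200)  B: 1.344 (Δ0.011)  C: 1.413 (Δ0.080)  D: 1.387 (Δ0.054)

B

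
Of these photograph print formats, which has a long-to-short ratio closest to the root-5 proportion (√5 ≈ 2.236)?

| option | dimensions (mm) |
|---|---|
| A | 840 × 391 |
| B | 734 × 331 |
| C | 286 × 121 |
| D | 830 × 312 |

Target root-5 ≈ 2.236.
A: 2.148 (Δ0.088)  B: 2.218 (Δ0.018)  C: 2.364 (Δ0.128)  D: 2.660 (Δ0.424)

B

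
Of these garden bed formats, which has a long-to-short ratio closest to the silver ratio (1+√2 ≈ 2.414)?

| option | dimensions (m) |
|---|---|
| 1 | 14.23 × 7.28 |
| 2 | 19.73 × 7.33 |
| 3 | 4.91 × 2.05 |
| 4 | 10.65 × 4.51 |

Ratios (long/short): 1 ≈ 1.955; 2 ≈ 2.692; 3 ≈ 2.395; 4 ≈ 2.361.
silver ratio ≈ 2.414; option 3 is nearest (Δ 0.019).

3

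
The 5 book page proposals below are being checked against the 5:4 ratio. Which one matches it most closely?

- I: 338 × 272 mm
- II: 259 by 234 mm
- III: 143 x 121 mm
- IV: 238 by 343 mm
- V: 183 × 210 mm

Ratios (long/short): I ≈ 1.243; II ≈ 1.107; III ≈ 1.182; IV ≈ 1.441; V ≈ 1.148.
5:4 ≈ 1.250; option I is nearest (Δ 0.007).

I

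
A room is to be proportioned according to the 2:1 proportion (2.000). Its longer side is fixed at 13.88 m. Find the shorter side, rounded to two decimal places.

2:1 = 2.00000.
Shorter side = 13.88 ÷ 2.00000 ≈ 6.9400 → 6.94 m.

6.94 m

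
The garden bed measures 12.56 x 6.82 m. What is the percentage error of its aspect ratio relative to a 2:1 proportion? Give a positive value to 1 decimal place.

Ratio = 12.56 / 6.82 ≈ 1.8416.
Ideal 2:1 = 2.0000. |1.8416 − 2.0000| / 2.0000 ≈ 7.92% → 7.9%.

7.9%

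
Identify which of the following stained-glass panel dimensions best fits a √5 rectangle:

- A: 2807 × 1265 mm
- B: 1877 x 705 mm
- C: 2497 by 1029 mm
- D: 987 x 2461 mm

Ratios (long/short): A ≈ 2.219; B ≈ 2.662; C ≈ 2.427; D ≈ 2.493.
root-5 ≈ 2.236; option A is nearest (Δ 0.017).

A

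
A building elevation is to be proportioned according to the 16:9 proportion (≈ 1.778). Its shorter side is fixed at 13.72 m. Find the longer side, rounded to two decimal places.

16:9 ≈ 1.77778.
Longer side = 13.72 × 1.77778 ≈ 24.3911 → 24.39 m.

24.39 m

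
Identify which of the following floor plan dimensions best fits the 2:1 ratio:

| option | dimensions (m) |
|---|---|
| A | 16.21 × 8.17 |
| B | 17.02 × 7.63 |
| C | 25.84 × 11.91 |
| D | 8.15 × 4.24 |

Ratios (long/short): A ≈ 1.984; B ≈ 2.231; C ≈ 2.170; D ≈ 1.922.
2:1 ≈ 2.000; option A is nearest (Δ 0.016).

A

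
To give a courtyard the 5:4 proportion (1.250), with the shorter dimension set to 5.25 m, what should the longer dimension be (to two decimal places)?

5:4 = 1.25000.
Longer side = 5.25 × 1.25000 ≈ 6.5625 → 6.56 m.

6.56 m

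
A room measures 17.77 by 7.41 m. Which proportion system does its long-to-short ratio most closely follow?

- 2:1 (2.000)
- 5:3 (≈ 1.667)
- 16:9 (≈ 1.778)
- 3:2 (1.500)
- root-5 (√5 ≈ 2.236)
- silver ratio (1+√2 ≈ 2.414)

silver ratio

17.77/7.41 ≈ 2.398. Nearest candidates are silver ratio (2.414, off by 0.016) and root-5 (2.236, off by 0.162).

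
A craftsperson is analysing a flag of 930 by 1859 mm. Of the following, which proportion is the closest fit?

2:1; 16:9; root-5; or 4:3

1859/930 ≈ 1.999. Nearest candidates are 2:1 (2.000, off by 0.001) and 16:9 (1.778, off by 0.221).

2:1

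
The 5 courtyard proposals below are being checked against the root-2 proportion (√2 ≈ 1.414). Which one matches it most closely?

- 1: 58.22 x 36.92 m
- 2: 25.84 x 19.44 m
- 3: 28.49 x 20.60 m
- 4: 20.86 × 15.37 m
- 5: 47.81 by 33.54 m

Target root-2 ≈ 1.414.
1: 1.577 (Δ0.163)  2: 1.329 (Δ0.085)  3: 1.383 (Δ0.031)  4: 1.357 (Δ0.057)  5: 1.425 (Δ0.011)

5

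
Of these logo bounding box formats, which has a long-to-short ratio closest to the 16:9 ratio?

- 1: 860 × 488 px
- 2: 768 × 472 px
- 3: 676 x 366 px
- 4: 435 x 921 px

1

Target 16:9 ≈ 1.778.
1: 1.762 (Δ0.016)  2: 1.627 (Δ0.151)  3: 1.847 (Δ0.069)  4: 2.117 (Δ0.339)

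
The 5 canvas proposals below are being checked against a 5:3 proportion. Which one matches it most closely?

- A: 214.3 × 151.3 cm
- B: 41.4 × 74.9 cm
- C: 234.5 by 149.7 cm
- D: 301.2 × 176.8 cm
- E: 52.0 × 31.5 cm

E

Target 5:3 ≈ 1.667.
A: 1.416 (Δ0.251)  B: 1.809 (Δ0.142)  C: 1.566 (Δ0.101)  D: 1.704 (Δ0.037)  E: 1.651 (Δ0.016)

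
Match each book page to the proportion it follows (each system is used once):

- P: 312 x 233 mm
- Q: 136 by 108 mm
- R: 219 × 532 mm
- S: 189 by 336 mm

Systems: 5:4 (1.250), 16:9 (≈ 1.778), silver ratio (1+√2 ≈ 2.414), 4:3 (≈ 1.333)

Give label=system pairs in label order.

P = 312/233 ≈ 1.339 → 4:3 (1.333)
Q = 136/108 ≈ 1.259 → 5:4 (1.250)
R = 532/219 ≈ 2.429 → silver ratio (2.414)
S = 336/189 ≈ 1.778 → 16:9 (1.778)

P=4:3, Q=5:4, R=silver ratio, S=16:9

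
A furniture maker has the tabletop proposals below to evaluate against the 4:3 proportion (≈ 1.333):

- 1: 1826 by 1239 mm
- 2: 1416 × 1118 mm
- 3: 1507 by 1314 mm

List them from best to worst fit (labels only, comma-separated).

2, 1, 3

Ratios: 1 = 1826 / 1239 ≈ 1.474; 2 = 1416 / 1118 ≈ 1.267; 3 = 1507 / 1314 ≈ 1.147.
|Δ from 1.333|: 1 0.141; 2 0.066; 3 0.186.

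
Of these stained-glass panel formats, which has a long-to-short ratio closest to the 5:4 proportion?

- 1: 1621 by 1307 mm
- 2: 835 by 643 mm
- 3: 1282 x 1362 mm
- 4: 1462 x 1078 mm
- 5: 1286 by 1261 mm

Target 5:4 ≈ 1.250.
1: 1.240 (Δ0.010)  2: 1.299 (Δ0.049)  3: 1.062 (Δ0.188)  4: 1.356 (Δ0.106)  5: 1.020 (Δ0.230)

1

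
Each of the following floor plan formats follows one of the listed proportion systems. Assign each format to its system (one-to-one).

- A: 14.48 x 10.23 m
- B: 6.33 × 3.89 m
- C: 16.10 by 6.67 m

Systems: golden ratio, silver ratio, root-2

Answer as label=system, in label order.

A = 14.48/10.23 ≈ 1.415 → root-2 (1.414)
B = 6.33/3.89 ≈ 1.627 → golden ratio (1.618)
C = 16.10/6.67 ≈ 2.414 → silver ratio (2.414)

A=root-2, B=golden ratio, C=silver ratio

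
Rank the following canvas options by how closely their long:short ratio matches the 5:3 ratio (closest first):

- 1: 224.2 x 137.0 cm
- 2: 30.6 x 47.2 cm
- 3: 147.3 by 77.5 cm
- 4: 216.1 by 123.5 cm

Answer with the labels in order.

1, 4, 2, 3

Ratios: 1 = 224.2 / 137.0 ≈ 1.636; 2 = 47.2 / 30.6 ≈ 1.542; 3 = 147.3 / 77.5 ≈ 1.901; 4 = 216.1 / 123.5 ≈ 1.750.
|Δ from 1.667|: 1 0.031; 2 0.125; 3 0.234; 4 0.083.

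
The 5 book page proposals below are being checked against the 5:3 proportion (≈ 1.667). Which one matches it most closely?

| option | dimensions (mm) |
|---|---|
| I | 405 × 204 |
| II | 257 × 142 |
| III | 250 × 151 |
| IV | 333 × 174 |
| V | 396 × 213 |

III

Ratios (long/short): I ≈ 1.985; II ≈ 1.810; III ≈ 1.656; IV ≈ 1.914; V ≈ 1.859.
5:3 ≈ 1.667; option III is nearest (Δ 0.011).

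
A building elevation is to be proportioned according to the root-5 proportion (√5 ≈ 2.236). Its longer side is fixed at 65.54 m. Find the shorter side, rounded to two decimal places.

root-5 ≈ 2.23607.
Shorter side = 65.54 ÷ 2.23607 ≈ 29.3104 → 29.31 m.

29.31 m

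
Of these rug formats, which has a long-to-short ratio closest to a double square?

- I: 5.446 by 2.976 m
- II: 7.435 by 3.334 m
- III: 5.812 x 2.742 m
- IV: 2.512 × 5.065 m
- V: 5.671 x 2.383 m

IV

Ratios (long/short): I ≈ 1.830; II ≈ 2.230; III ≈ 2.120; IV ≈ 2.016; V ≈ 2.380.
2:1 ≈ 2.000; option IV is nearest (Δ 0.016).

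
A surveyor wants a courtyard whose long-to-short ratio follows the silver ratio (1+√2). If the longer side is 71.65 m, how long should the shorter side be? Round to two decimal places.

silver ratio ≈ 2.41421.
Shorter side = 71.65 ÷ 2.41421 ≈ 29.6784 → 29.68 m.

29.68 m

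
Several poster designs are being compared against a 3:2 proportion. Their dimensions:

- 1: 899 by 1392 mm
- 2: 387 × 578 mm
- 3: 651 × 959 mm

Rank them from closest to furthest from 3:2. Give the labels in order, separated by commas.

1: 1392/899 ≈ 1.548 → |1.548 − 1.500| = 0.048
2: 578/387 ≈ 1.494 → |1.494 − 1.500| = 0.006
3: 959/651 ≈ 1.473 → |1.473 − 1.500| = 0.027

2, 3, 1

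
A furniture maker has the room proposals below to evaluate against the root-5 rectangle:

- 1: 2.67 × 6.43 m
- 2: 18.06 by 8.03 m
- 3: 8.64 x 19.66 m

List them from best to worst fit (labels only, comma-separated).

1: 6.43/2.67 ≈ 2.408 → |2.408 − 2.236| = 0.172
2: 18.06/8.03 ≈ 2.249 → |2.249 − 2.236| = 0.013
3: 19.66/8.64 ≈ 2.275 → |2.275 − 2.236| = 0.039

2, 3, 1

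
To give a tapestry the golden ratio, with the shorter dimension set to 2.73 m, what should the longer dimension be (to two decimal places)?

golden ratio ≈ 1.61803.
Longer side = 2.73 × 1.61803 ≈ 4.4172 → 4.42 m.

4.42 m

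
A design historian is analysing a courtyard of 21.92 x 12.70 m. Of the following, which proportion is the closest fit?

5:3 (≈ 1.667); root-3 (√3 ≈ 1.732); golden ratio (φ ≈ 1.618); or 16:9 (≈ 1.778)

root-3

21.92/12.70 ≈ 1.726. Nearest candidates are root-3 (1.732, off by 0.006) and 16:9 (1.778, off by 0.052).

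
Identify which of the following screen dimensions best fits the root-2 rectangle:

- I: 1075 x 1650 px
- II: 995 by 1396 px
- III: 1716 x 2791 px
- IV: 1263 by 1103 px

Target root-2 ≈ 1.414.
I: 1.535 (Δ0.121)  II: 1.403 (Δ0.011)  III: 1.626 (Δ0.212)  IV: 1.145 (Δ0.269)

II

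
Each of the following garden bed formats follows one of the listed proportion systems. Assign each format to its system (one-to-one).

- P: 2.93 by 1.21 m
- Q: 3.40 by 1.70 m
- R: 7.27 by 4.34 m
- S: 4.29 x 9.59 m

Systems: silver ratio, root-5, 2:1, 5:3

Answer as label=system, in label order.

P = 2.93/1.21 ≈ 2.421 → silver ratio (2.414)
Q = 3.40/1.70 ≈ 2.000 → 2:1 (2.000)
R = 7.27/4.34 ≈ 1.675 → 5:3 (1.667)
S = 9.59/4.29 ≈ 2.235 → root-5 (2.236)

P=silver ratio, Q=2:1, R=5:3, S=root-5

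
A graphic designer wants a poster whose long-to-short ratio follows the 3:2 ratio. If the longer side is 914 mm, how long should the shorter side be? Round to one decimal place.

609.3 mm

3:2 = 1.50000.
Shorter side = 914 ÷ 1.50000 ≈ 609.333 → 609.3 mm.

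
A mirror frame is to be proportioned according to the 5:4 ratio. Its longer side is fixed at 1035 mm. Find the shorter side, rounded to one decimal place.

5:4 = 1.25000.
Shorter side = 1035 ÷ 1.25000 ≈ 828.000 → 828.0 mm.

828.0 mm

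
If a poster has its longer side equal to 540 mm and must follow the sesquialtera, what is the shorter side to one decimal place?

360.0 mm

3:2 = 1.50000.
Shorter side = 540 ÷ 1.50000 ≈ 360.000 → 360.0 mm.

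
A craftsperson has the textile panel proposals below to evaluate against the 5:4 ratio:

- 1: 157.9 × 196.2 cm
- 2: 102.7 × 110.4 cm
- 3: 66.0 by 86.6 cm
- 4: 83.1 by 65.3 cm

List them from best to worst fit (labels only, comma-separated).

1, 4, 3, 2

1: 196.2/157.9 ≈ 1.243 → |1.243 − 1.250| = 0.007
2: 110.4/102.7 ≈ 1.075 → |1.075 − 1.250| = 0.175
3: 86.6/66.0 ≈ 1.312 → |1.312 − 1.250| = 0.062
4: 83.1/65.3 ≈ 1.273 → |1.273 − 1.250| = 0.023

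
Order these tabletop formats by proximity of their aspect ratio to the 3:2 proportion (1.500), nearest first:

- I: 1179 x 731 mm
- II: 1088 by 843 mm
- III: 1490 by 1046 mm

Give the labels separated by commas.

III, I, II

Ratios: I = 1179 / 731 ≈ 1.613; II = 1088 / 843 ≈ 1.291; III = 1490 / 1046 ≈ 1.424.
|Δ from 1.500|: I 0.113; II 0.209; III 0.076.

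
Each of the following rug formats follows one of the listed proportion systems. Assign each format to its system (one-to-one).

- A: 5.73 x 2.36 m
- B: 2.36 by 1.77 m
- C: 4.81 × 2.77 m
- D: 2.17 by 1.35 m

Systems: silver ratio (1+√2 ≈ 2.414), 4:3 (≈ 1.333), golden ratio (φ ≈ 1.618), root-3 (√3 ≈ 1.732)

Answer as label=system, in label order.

Ratios: A ≈ 2.428; B ≈ 1.333; C ≈ 1.736; D ≈ 1.607.
Targets: silver ratio ≈ 2.414; 4:3 ≈ 1.333; golden ratio ≈ 1.618; root-3 ≈ 1.732.

A=silver ratio, B=4:3, C=root-3, D=golden ratio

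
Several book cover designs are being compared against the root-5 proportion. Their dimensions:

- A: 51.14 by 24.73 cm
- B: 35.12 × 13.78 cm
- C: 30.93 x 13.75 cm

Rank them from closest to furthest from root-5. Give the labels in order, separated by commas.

C, A, B

A: 51.14/24.73 ≈ 2.068 → |2.068 − 2.236| = 0.168
B: 35.12/13.78 ≈ 2.549 → |2.549 − 2.236| = 0.313
C: 30.93/13.75 ≈ 2.249 → |2.249 − 2.236| = 0.013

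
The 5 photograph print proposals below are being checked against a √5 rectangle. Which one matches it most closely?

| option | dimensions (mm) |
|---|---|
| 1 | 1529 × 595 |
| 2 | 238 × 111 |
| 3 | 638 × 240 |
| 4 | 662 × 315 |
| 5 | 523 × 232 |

Ratios (long/short): 1 ≈ 2.570; 2 ≈ 2.144; 3 ≈ 2.658; 4 ≈ 2.102; 5 ≈ 2.254.
root-5 ≈ 2.236; option 5 is nearest (Δ 0.018).

5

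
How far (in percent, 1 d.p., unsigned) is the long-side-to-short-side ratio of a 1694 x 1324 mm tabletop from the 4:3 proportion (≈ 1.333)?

4.0%

Ratio = 1694 / 1324 ≈ 1.2795.
Ideal 4:3 ≈ 1.3333. |1.2795 − 1.3333| / 1.3333 ≈ 4.04% → 4.0%.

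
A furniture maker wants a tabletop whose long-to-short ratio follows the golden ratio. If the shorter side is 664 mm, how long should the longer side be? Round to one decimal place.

golden ratio ≈ 1.61803.
Longer side = 664 × 1.61803 ≈ 1074.372 → 1074.4 mm.

1074.4 mm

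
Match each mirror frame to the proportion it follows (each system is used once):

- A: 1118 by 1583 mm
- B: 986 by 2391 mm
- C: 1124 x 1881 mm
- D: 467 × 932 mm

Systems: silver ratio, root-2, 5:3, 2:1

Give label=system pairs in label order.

Ratios: A ≈ 1.416; B ≈ 2.425; C ≈ 1.673; D ≈ 1.996.
Targets: silver ratio ≈ 2.414; root-2 ≈ 1.414; 5:3 ≈ 1.667; 2:1 ≈ 2.000.

A=root-2, B=silver ratio, C=5:3, D=2:1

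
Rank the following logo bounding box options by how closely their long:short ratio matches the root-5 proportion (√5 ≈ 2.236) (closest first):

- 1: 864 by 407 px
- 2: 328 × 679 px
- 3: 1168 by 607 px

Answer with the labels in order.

1, 2, 3

Ratios: 1 = 864 / 407 ≈ 2.123; 2 = 679 / 328 ≈ 2.070; 3 = 1168 / 607 ≈ 1.924.
|Δ from 2.236|: 1 0.113; 2 0.166; 3 0.312.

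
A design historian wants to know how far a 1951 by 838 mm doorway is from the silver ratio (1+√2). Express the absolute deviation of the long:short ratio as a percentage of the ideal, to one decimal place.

3.6%

Ratio = 1951 / 838 ≈ 2.3282.
Ideal silver ratio ≈ 2.4142. |2.3282 − 2.4142| / 2.4142 ≈ 3.56% → 3.6%.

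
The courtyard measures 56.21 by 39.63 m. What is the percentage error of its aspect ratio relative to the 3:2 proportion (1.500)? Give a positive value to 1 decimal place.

Ratio = 56.21 / 39.63 ≈ 1.4184.
Ideal 3:2 = 1.5000. |1.4184 − 1.5000| / 1.5000 ≈ 5.44% → 5.4%.

5.4%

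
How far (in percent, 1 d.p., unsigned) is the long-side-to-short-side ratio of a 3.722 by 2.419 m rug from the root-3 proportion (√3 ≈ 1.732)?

Ratio = 3.722 / 2.419 ≈ 1.5387.
Ideal root-3 ≈ 1.7321. |1.5387 − 1.7321| / 1.7321 ≈ 11.17% → 11.2%.

11.2%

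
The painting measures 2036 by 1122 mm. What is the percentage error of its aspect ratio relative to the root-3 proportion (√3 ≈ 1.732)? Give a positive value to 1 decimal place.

4.8%

Ratio = 2036 / 1122 ≈ 1.8146.
Ideal root-3 ≈ 1.7321. |1.8146 − 1.7321| / 1.7321 ≈ 4.76% → 4.8%.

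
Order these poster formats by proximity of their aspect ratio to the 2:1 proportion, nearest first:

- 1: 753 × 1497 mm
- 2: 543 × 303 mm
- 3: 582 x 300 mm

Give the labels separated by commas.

Ratios: 1 = 1497 / 753 ≈ 1.988; 2 = 543 / 303 ≈ 1.792; 3 = 582 / 300 ≈ 1.940.
|Δ from 2.000|: 1 0.012; 2 0.208; 3 0.060.

1, 3, 2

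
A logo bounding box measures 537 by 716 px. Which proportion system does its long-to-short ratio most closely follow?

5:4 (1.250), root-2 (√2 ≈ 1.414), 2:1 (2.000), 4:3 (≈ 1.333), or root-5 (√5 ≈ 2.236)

4:3

Ratio = 716 / 537 ≈ 1.333.
Distances: 5:4 1.250 (Δ 0.083); root-2 1.414 (Δ 0.081); 2:1 2.000 (Δ 0.667); 4:3 1.333 (Δ 0.000); root-5 2.236 (Δ 0.903).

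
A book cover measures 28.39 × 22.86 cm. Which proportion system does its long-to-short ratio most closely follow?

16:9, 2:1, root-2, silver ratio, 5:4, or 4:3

28.39/22.86 ≈ 1.242. Nearest candidates are 5:4 (1.250, off by 0.008) and 4:3 (1.333, off by 0.091).

5:4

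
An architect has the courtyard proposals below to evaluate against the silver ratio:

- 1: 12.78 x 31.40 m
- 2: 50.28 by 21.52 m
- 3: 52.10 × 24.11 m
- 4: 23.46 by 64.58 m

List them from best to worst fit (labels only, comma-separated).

Ratios: 1 = 31.40 / 12.78 ≈ 2.457; 2 = 50.28 / 21.52 ≈ 2.336; 3 = 52.10 / 24.11 ≈ 2.161; 4 = 64.58 / 23.46 ≈ 2.753.
|Δ from 2.414|: 1 0.043; 2 0.078; 3 0.253; 4 0.339.

1, 2, 3, 4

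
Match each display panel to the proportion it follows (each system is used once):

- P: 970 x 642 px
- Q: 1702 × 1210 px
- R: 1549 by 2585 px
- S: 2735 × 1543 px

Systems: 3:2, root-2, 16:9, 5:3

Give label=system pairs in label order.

P = 970/642 ≈ 1.511 → 3:2 (1.500)
Q = 1702/1210 ≈ 1.407 → root-2 (1.414)
R = 2585/1549 ≈ 1.669 → 5:3 (1.667)
S = 2735/1543 ≈ 1.773 → 16:9 (1.778)

P=3:2, Q=root-2, R=5:3, S=16:9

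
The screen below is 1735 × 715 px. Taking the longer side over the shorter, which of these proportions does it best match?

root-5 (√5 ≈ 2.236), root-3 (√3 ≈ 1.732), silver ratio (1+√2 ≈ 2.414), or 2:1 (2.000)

1735/715 ≈ 2.427. Nearest candidates are silver ratio (2.414, off by 0.013) and root-5 (2.236, off by 0.191).

silver ratio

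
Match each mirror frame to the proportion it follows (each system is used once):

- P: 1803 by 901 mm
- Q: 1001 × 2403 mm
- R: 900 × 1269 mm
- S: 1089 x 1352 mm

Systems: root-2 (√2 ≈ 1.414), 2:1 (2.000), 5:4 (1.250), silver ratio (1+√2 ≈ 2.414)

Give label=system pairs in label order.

Ratios: P ≈ 2.001; Q ≈ 2.401; R ≈ 1.410; S ≈ 1.242.
Targets: root-2 ≈ 1.414; 2:1 ≈ 2.000; 5:4 ≈ 1.250; silver ratio ≈ 2.414.

P=2:1, Q=silver ratio, R=root-2, S=5:4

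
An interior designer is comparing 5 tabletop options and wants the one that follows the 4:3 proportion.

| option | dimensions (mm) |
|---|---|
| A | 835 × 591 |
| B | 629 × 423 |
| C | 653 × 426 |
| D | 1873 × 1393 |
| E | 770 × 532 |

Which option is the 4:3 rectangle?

Ratios (long/short): A ≈ 1.413; B ≈ 1.487; C ≈ 1.533; D ≈ 1.345; E ≈ 1.447.
4:3 ≈ 1.333; option D is nearest (Δ 0.012).

D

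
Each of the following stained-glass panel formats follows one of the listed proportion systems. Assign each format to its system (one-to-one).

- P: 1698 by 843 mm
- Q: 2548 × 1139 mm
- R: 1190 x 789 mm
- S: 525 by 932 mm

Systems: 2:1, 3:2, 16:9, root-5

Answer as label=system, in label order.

P = 1698/843 ≈ 2.014 → 2:1 (2.000)
Q = 2548/1139 ≈ 2.237 → root-5 (2.236)
R = 1190/789 ≈ 1.508 → 3:2 (1.500)
S = 932/525 ≈ 1.775 → 16:9 (1.778)

P=2:1, Q=root-5, R=3:2, S=16:9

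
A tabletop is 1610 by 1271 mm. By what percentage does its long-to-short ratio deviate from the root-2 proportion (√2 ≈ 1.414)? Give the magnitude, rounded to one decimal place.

Ratio = 1610 / 1271 ≈ 1.2667.
Ideal root-2 ≈ 1.4142. |1.2667 − 1.4142| / 1.4142 ≈ 10.43% → 10.4%.

10.4%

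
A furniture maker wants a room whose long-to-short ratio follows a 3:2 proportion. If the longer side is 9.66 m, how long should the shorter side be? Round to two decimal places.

6.44 m

3:2 = 1.50000.
Shorter side = 9.66 ÷ 1.50000 ≈ 6.4400 → 6.44 m.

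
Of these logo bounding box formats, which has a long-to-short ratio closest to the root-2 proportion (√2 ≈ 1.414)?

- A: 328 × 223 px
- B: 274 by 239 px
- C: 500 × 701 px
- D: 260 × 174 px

C

Target root-2 ≈ 1.414.
A: 1.471 (Δ0.057)  B: 1.146 (Δ0.268)  C: 1.402 (Δ0.012)  D: 1.494 (Δ0.080)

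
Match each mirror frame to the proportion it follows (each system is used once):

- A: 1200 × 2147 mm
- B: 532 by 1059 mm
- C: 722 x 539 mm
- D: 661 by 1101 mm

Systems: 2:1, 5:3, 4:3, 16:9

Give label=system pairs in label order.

A=16:9, B=2:1, C=4:3, D=5:3

A = 2147/1200 ≈ 1.789 → 16:9 (1.778)
B = 1059/532 ≈ 1.991 → 2:1 (2.000)
C = 722/539 ≈ 1.340 → 4:3 (1.333)
D = 1101/661 ≈ 1.666 → 5:3 (1.667)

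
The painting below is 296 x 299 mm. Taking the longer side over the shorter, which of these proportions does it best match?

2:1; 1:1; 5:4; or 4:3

299/296 ≈ 1.010. Nearest candidates are 1:1 (1.000, off by 0.010) and 5:4 (1.250, off by 0.240).

1:1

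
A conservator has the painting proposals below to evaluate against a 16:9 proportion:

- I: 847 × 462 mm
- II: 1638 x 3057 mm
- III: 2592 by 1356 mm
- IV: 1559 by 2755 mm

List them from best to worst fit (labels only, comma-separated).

I: 847/462 ≈ 1.833 → |1.833 − 1.778| = 0.055
II: 3057/1638 ≈ 1.866 → |1.866 − 1.778| = 0.088
III: 2592/1356 ≈ 1.912 → |1.912 − 1.778| = 0.134
IV: 2755/1559 ≈ 1.767 → |1.767 − 1.778| = 0.011

IV, I, II, III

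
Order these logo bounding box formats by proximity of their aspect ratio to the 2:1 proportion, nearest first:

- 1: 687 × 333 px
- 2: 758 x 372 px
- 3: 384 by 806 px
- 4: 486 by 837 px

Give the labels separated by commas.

2, 1, 3, 4

Ratios: 1 = 687 / 333 ≈ 2.063; 2 = 758 / 372 ≈ 2.038; 3 = 806 / 384 ≈ 2.099; 4 = 837 / 486 ≈ 1.722.
|Δ from 2.000|: 1 0.063; 2 0.038; 3 0.099; 4 0.278.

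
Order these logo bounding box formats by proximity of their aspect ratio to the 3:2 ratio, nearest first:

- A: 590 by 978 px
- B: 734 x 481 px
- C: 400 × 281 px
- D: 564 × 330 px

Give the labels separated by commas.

B, C, A, D

A: 978/590 ≈ 1.658 → |1.658 − 1.500| = 0.158
B: 734/481 ≈ 1.526 → |1.526 − 1.500| = 0.026
C: 400/281 ≈ 1.423 → |1.423 − 1.500| = 0.077
D: 564/330 ≈ 1.709 → |1.709 − 1.500| = 0.209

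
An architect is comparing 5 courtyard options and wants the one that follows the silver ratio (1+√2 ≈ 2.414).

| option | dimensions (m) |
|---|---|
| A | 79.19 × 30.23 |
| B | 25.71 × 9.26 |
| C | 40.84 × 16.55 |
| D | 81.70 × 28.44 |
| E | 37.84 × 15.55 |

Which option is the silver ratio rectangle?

Ratios (long/short): A ≈ 2.620; B ≈ 2.776; C ≈ 2.468; D ≈ 2.873; E ≈ 2.433.
silver ratio ≈ 2.414; option E is nearest (Δ 0.019).

E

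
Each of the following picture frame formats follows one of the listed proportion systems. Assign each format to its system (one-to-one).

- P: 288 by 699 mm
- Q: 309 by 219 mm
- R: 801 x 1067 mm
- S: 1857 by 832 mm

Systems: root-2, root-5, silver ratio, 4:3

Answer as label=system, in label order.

P = 699/288 ≈ 2.427 → silver ratio (2.414)
Q = 309/219 ≈ 1.411 → root-2 (1.414)
R = 1067/801 ≈ 1.332 → 4:3 (1.333)
S = 1857/832 ≈ 2.232 → root-5 (2.236)

P=silver ratio, Q=root-2, R=4:3, S=root-5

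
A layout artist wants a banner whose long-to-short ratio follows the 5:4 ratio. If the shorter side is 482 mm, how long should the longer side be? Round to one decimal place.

602.5 mm

5:4 = 1.25000.
Longer side = 482 × 1.25000 ≈ 602.500 → 602.5 mm.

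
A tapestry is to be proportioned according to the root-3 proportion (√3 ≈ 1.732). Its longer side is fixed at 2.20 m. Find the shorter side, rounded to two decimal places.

1.27 m

root-3 ≈ 1.73205.
Shorter side = 2.20 ÷ 1.73205 ≈ 1.2702 → 1.27 m.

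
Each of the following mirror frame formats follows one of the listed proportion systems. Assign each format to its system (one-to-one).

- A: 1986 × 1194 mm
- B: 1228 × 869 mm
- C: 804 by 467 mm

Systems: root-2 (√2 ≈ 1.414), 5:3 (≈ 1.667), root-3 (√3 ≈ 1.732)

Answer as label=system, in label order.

Ratios: A ≈ 1.663; B ≈ 1.413; C ≈ 1.722.
Targets: root-2 ≈ 1.414; 5:3 ≈ 1.667; root-3 ≈ 1.732.

A=5:3, B=root-2, C=root-3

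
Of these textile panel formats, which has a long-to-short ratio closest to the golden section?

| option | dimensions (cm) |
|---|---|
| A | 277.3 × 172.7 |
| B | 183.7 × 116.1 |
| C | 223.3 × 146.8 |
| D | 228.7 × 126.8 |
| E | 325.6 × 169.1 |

Ratios (long/short): A ≈ 1.606; B ≈ 1.582; C ≈ 1.521; D ≈ 1.804; E ≈ 1.925.
golden ratio ≈ 1.618; option A is nearest (Δ 0.012).

A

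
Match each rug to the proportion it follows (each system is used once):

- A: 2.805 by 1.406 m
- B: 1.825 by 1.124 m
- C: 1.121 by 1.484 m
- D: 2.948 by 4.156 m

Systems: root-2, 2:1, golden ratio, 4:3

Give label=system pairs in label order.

A=2:1, B=golden ratio, C=4:3, D=root-2

Ratios: A ≈ 1.995; B ≈ 1.624; C ≈ 1.324; D ≈ 1.410.
Targets: root-2 ≈ 1.414; 2:1 ≈ 2.000; golden ratio ≈ 1.618; 4:3 ≈ 1.333.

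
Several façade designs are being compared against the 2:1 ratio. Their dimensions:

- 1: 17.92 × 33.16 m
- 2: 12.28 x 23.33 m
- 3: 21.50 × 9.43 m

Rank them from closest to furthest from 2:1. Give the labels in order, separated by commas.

2, 1, 3

1: 33.16/17.92 ≈ 1.850 → |1.850 − 2.000| = 0.150
2: 23.33/12.28 ≈ 1.900 → |1.900 − 2.000| = 0.100
3: 21.50/9.43 ≈ 2.280 → |2.280 − 2.000| = 0.280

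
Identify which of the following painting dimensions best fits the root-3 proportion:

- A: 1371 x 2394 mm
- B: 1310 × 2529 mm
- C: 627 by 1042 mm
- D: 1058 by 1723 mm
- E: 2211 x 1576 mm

Target root-3 ≈ 1.732.
A: 1.746 (Δ0.014)  B: 1.931 (Δ0.199)  C: 1.662 (Δ0.070)  D: 1.629 (Δ0.103)  E: 1.403 (Δ0.329)

A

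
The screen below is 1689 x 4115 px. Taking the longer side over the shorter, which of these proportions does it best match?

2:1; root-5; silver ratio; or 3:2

Ratio = 4115 / 1689 ≈ 2.436.
Distances: 2:1 2.000 (Δ 0.436); root-5 2.236 (Δ 0.200); silver ratio 2.414 (Δ 0.022); 3:2 1.500 (Δ 0.936).

silver ratio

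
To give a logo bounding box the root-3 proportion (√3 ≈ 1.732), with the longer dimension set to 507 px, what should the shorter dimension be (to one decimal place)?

292.7 px

root-3 ≈ 1.73205.
Shorter side = 507 ÷ 1.73205 ≈ 292.717 → 292.7 px.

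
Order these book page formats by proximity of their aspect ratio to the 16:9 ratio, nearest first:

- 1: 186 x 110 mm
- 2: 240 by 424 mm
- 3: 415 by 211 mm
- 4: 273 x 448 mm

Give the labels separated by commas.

Ratios: 1 = 186 / 110 ≈ 1.691; 2 = 424 / 240 ≈ 1.767; 3 = 415 / 211 ≈ 1.967; 4 = 448 / 273 ≈ 1.641.
|Δ from 1.778|: 1 0.087; 2 0.011; 3 0.189; 4 0.137.

2, 1, 4, 3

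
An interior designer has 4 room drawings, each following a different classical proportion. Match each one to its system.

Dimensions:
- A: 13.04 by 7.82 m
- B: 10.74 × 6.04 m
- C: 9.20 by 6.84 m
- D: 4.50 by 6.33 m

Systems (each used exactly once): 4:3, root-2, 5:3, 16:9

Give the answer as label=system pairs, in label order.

A=5:3, B=16:9, C=4:3, D=root-2

Ratios: A ≈ 1.668; B ≈ 1.778; C ≈ 1.345; D ≈ 1.407.
Targets: 4:3 ≈ 1.333; root-2 ≈ 1.414; 5:3 ≈ 1.667; 16:9 ≈ 1.778.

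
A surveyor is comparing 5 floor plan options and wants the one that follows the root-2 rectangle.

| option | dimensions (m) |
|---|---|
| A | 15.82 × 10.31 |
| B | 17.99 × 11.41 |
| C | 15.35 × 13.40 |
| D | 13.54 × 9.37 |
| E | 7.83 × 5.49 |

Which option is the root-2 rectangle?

Target root-2 ≈ 1.414.
A: 1.534 (Δ0.120)  B: 1.577 (Δ0.163)  C: 1.146 (Δ0.268)  D: 1.445 (Δ0.031)  E: 1.426 (Δ0.012)

E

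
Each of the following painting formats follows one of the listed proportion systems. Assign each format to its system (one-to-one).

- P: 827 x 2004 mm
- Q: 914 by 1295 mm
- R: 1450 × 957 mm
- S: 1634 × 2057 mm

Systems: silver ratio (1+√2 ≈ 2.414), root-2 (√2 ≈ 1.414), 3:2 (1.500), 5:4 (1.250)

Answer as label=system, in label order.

P = 2004/827 ≈ 2.423 → silver ratio (2.414)
Q = 1295/914 ≈ 1.417 → root-2 (1.414)
R = 1450/957 ≈ 1.515 → 3:2 (1.500)
S = 2057/1634 ≈ 1.259 → 5:4 (1.250)

P=silver ratio, Q=root-2, R=3:2, S=5:4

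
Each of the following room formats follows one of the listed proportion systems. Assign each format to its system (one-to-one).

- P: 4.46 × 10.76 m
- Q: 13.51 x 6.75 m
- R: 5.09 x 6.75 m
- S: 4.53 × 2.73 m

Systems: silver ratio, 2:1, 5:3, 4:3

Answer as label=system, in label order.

P=silver ratio, Q=2:1, R=4:3, S=5:3

Ratios: P ≈ 2.413; Q ≈ 2.001; R ≈ 1.326; S ≈ 1.659.
Targets: silver ratio ≈ 2.414; 2:1 ≈ 2.000; 5:3 ≈ 1.667; 4:3 ≈ 1.333.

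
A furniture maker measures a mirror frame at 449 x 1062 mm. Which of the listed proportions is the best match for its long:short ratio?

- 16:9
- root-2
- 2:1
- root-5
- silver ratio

Ratio = 1062 / 449 ≈ 2.365.
Distances: 16:9 1.778 (Δ 0.587); root-2 1.414 (Δ 0.951); 2:1 2.000 (Δ 0.365); root-5 2.236 (Δ 0.129); silver ratio 2.414 (Δ 0.049).

silver ratio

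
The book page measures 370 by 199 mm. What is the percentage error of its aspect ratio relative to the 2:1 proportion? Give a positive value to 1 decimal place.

7.0%

Ratio = 370 / 199 ≈ 1.8593.
Ideal 2:1 = 2.0000. |1.8593 − 2.0000| / 2.0000 ≈ 7.04% → 7.0%.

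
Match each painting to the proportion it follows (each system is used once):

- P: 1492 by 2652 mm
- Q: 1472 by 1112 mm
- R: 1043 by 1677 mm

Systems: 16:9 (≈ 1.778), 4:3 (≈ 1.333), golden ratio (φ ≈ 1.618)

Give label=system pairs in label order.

Ratios: P ≈ 1.777; Q ≈ 1.324; R ≈ 1.608.
Targets: 16:9 ≈ 1.778; 4:3 ≈ 1.333; golden ratio ≈ 1.618.

P=16:9, Q=4:3, R=golden ratio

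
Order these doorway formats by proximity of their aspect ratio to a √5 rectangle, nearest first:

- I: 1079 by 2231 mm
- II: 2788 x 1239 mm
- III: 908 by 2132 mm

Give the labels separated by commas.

II, III, I

Ratios: I = 2231 / 1079 ≈ 2.068; II = 2788 / 1239 ≈ 2.250; III = 2132 / 908 ≈ 2.348.
|Δ from 2.236|: I 0.168; II 0.014; III 0.112.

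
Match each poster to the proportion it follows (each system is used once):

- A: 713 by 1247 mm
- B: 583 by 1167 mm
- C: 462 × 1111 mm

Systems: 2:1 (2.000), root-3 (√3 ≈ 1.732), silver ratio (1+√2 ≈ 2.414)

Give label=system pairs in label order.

A = 1247/713 ≈ 1.749 → root-3 (1.732)
B = 1167/583 ≈ 2.002 → 2:1 (2.000)
C = 1111/462 ≈ 2.405 → silver ratio (2.414)

A=root-3, B=2:1, C=silver ratio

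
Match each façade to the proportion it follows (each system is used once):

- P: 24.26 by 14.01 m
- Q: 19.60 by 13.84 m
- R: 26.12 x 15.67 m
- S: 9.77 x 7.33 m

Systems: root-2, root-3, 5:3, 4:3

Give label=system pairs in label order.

P=root-3, Q=root-2, R=5:3, S=4:3

P = 24.26/14.01 ≈ 1.732 → root-3 (1.732)
Q = 19.60/13.84 ≈ 1.416 → root-2 (1.414)
R = 26.12/15.67 ≈ 1.667 → 5:3 (1.667)
S = 9.77/7.33 ≈ 1.333 → 4:3 (1.333)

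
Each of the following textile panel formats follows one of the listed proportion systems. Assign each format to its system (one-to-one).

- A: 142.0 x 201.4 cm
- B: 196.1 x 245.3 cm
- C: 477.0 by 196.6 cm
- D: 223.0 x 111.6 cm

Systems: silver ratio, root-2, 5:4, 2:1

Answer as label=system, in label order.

Ratios: A ≈ 1.418; B ≈ 1.251; C ≈ 2.426; D ≈ 1.998.
Targets: silver ratio ≈ 2.414; root-2 ≈ 1.414; 5:4 ≈ 1.250; 2:1 ≈ 2.000.

A=root-2, B=5:4, C=silver ratio, D=2:1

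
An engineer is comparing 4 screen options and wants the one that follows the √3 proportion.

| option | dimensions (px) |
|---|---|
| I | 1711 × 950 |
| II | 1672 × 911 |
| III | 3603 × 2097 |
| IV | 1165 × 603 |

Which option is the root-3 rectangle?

III

Ratios (long/short): I ≈ 1.801; II ≈ 1.835; III ≈ 1.718; IV ≈ 1.932.
root-3 ≈ 1.732; option III is nearest (Δ 0.014).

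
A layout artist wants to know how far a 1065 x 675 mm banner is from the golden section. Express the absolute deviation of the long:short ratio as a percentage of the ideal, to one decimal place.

2.5%

Ratio = 1065 / 675 ≈ 1.5778.
Ideal golden ratio ≈ 1.6180. |1.5778 − 1.6180| / 1.6180 ≈ 2.48% → 2.5%.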